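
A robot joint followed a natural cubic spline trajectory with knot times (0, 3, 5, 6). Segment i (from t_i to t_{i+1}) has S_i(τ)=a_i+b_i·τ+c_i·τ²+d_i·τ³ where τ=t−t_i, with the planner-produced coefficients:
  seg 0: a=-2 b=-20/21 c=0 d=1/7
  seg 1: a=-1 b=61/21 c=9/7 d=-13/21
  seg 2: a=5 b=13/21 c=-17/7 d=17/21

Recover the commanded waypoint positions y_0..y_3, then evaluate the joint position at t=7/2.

y_0 = S_0(0) = a_0 = -2
y_1 = S_1(0) = a_1 = -1
y_2 = S_2(0) = a_2 = 5
y_3 = S_2(1) = 4
t_q=7/2 is in segment 1 (τ=1/2); S_1(τ)=39/56

y_0=-2 y_1=-1 y_2=5 y_3=4
S(7/2) = 39/56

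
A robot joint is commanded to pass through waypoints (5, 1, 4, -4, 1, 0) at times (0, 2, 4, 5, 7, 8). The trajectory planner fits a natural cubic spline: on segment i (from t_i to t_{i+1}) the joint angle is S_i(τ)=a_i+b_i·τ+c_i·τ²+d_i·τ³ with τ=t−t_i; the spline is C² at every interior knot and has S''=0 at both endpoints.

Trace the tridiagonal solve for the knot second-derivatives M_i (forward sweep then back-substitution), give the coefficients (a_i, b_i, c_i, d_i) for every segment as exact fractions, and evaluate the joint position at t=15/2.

Δ: Δ0=-2, Δ1=3/2, Δ2=-8, Δ3=5/2, Δ4=-1
row 1: diag=8, rhs=21; c'=1/4, d'=21/8
row 2: denom=6−2·1/4=11/2; d'=(-57−2·21/8)/(11/2)=-249/22
row 3: denom=6−1·2/11=64/11; d'=(63−1·-249/22)/(64/11)=1635/128
row 4: denom=6−2·11/32=85/16; d'=(-21−2·1635/128)/(85/16)=-2979/340
back: M4=-2979/340
back: M3=1635/128−11/32·-2979/340=5367/340
back: M2=-249/22−2/11·5367/340=-1206/85
back: M1=21/8−1/4·-1206/85=4197/680
M: M0=0, M1=4197/680, M2=-1206/85, M3=5367/340, M4=-2979/340, M5=0
seg 0: a=5, c=M0/2=0, d=(M1−M0)/(6·2)=1399/2720, b=Δ0−h0·(2M0+M1)/6=-2759/680
seg 1: a=1, c=M1/2=4197/1360, d=(M2−M1)/(6·2)=-923/544, b=Δ1−h1·(2M1+M2)/6=719/340
seg 2: a=4, c=M2/2=-603/85, d=(M3−M2)/(6·1)=3397/680, b=Δ2−h2·(2M2+M3)/6=-4013/680
seg 3: a=-4, c=M3/2=5367/680, d=(M4−M3)/(6·2)=-1391/680, b=Δ3−h3·(2M3+M4)/6=-347/68
seg 4: a=1, c=M4/2=-2979/680, d=(M5−M4)/(6·1)=993/680, b=Δ4−h4·(2M4+M5)/6=653/340
t_q=15/2 → seg 4, τ=1/2; S=1+653/340·τ+-2979/680·τ²+993/680·τ³=5699/5440

  seg 0: a=5 b=-2759/680 c=0 d=1399/2720
  seg 1: a=1 b=719/340 c=4197/1360 d=-923/544
  seg 2: a=4 b=-4013/680 c=-603/85 d=3397/680
  seg 3: a=-4 b=-347/68 c=5367/680 d=-1391/680
  seg 4: a=1 b=653/340 c=-2979/680 d=993/680
S(15/2) = 5699/5440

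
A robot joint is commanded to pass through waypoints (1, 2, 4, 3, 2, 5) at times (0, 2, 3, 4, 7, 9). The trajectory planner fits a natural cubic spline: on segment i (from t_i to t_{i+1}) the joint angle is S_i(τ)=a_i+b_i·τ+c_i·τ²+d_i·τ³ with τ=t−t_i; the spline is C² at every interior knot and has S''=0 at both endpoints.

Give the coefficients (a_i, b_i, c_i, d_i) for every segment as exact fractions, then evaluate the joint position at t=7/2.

Δ: Δ0=1/2, Δ1=2, Δ2=-1, Δ3=-1/3, Δ4=3/2
row 1: diag=6, rhs=9; c'=1/6, d'=3/2
row 2: denom=4−1·1/6=23/6; d'=(-18−1·3/2)/(23/6)=-117/23
row 3: denom=8−1·6/23=178/23; d'=(4−1·-117/23)/(178/23)=209/178
row 4: denom=10−3·69/178=1573/178; d'=(11−3·209/178)/(1573/178)=11/13
back: M4=11/13
back: M3=209/178−69/178·11/13=11/13
back: M2=-117/23−6/23·11/13=-69/13
back: M1=3/2−1/6·-69/13=31/13
M: M0=0, M1=31/13, M2=-69/13, M3=11/13, M4=11/13, M5=0
seg 0: a=1, c=M0/2=0, d=(M1−M0)/(6·2)=31/156, b=Δ0−h0·(2M0+M1)/6=-23/78
seg 1: a=2, c=M1/2=31/26, d=(M2−M1)/(6·1)=-50/39, b=Δ1−h1·(2M1+M2)/6=163/78
seg 2: a=4, c=M2/2=-69/26, d=(M3−M2)/(6·1)=40/39, b=Δ2−h2·(2M2+M3)/6=49/78
seg 3: a=3, c=M3/2=11/26, d=(M4−M3)/(6·3)=0, b=Δ3−h3·(2M3+M4)/6=-125/78
seg 4: a=2, c=M4/2=11/26, d=(M5−M4)/(6·2)=-11/156, b=Δ4−h4·(2M4+M5)/6=73/78
t_q=7/2 → seg 2, τ=1/2; S=4+49/78·τ+-69/26·τ²+40/39·τ³=393/104

  seg 0: a=1 b=-23/78 c=0 d=31/156
  seg 1: a=2 b=163/78 c=31/26 d=-50/39
  seg 2: a=4 b=49/78 c=-69/26 d=40/39
  seg 3: a=3 b=-125/78 c=11/26 d=0
  seg 4: a=2 b=73/78 c=11/26 d=-11/156
S(7/2) = 393/104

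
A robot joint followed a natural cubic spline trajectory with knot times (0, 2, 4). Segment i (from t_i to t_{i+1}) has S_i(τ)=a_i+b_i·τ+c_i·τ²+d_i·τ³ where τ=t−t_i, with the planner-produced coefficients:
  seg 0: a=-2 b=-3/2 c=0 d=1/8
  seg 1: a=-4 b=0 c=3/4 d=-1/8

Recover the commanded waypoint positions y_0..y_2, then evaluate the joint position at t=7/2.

y_0=-2 y_1=-4 y_2=-2
S(7/2) = -175/64

y_0 = S_0(0) = a_0 = -2
y_1 = S_1(0) = a_1 = -4
y_2 = S_1(2) = -2
t_q=7/2 is in segment 1 (τ=3/2); S_1(τ)=-175/64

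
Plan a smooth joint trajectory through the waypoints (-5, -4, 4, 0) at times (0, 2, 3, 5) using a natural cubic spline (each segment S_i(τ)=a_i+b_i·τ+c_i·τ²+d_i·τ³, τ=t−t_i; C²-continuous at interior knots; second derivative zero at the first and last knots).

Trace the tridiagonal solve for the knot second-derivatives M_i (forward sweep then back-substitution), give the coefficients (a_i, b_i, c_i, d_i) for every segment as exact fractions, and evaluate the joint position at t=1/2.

  seg 0: a=-5 b=-37/14 c=0 d=11/14
  seg 1: a=-4 b=95/14 c=33/7 d=-7/2
  seg 2: a=4 b=40/7 c=-81/14 d=27/28
S(1/2) = -697/112

Δ: Δ0=1/2, Δ1=8, Δ2=-2
row 1: diag=6, rhs=45; c'=1/6, d'=15/2
row 2: denom=6−1·1/6=35/6; d'=(-60−1·15/2)/(35/6)=-81/7
back: M2=-81/7
back: M1=15/2−1/6·-81/7=66/7
M: M0=0, M1=66/7, M2=-81/7, M3=0
seg 0: a=-5, c=M0/2=0, d=(M1−M0)/(6·2)=11/14, b=Δ0−h0·(2M0+M1)/6=-37/14
seg 1: a=-4, c=M1/2=33/7, d=(M2−M1)/(6·1)=-7/2, b=Δ1−h1·(2M1+M2)/6=95/14
seg 2: a=4, c=M2/2=-81/14, d=(M3−M2)/(6·2)=27/28, b=Δ2−h2·(2M2+M3)/6=40/7
t_q=1/2 → seg 0, τ=1/2; S=-5+-37/14·τ+0·τ²+11/14·τ³=-697/112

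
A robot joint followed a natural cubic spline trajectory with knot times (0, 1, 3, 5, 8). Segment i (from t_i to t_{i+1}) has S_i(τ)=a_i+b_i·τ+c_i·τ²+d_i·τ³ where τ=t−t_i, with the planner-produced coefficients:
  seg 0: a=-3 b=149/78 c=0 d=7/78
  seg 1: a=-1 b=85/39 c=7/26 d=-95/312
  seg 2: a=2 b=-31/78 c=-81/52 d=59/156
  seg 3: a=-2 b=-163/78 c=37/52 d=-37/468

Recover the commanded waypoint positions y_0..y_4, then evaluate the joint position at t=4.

y_0 = S_0(0) = a_0 = -3
y_1 = S_1(0) = a_1 = -1
y_2 = S_2(0) = a_2 = 2
y_3 = S_3(0) = a_3 = -2
y_4 = S_3(3) = -4
t_q=4 is in segment 2 (τ=1); S_2(τ)=11/26

y_0=-3 y_1=-1 y_2=2 y_3=-2 y_4=-4
S(4) = 11/26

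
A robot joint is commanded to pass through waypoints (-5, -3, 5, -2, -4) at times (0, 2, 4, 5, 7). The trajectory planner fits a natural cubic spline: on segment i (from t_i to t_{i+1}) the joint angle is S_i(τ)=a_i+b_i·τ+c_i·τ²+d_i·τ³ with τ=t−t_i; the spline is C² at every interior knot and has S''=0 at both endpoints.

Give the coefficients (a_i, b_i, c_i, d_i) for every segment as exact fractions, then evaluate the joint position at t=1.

Δ: Δ0=1, Δ1=4, Δ2=-7, Δ3=-1
row 1: diag=8, rhs=18; c'=1/4, d'=9/4
row 2: denom=6−2·1/4=11/2; d'=(-66−2·9/4)/(11/2)=-141/11
row 3: denom=6−1·2/11=64/11; d'=(36−1·-141/11)/(64/11)=537/64
back: M3=537/64
back: M2=-141/11−2/11·537/64=-459/32
back: M1=9/4−1/4·-459/32=747/128
M: M0=0, M1=747/128, M2=-459/32, M3=537/64, M4=0
seg 0: a=-5, c=M0/2=0, d=(M1−M0)/(6·2)=249/512, b=Δ0−h0·(2M0+M1)/6=-121/128
seg 1: a=-3, c=M1/2=747/256, d=(M2−M1)/(6·2)=-861/512, b=Δ1−h1·(2M1+M2)/6=313/64
seg 2: a=5, c=M2/2=-459/64, d=(M3−M2)/(6·1)=485/128, b=Δ2−h2·(2M2+M3)/6=-463/128
seg 3: a=-2, c=M3/2=537/128, d=(M4−M3)/(6·2)=-179/256, b=Δ3−h3·(2M3+M4)/6=-211/32
t_q=1 → seg 0, τ=1; S=-5+-121/128·τ+0·τ²+249/512·τ³=-2795/512

  seg 0: a=-5 b=-121/128 c=0 d=249/512
  seg 1: a=-3 b=313/64 c=747/256 d=-861/512
  seg 2: a=5 b=-463/128 c=-459/64 d=485/128
  seg 3: a=-2 b=-211/32 c=537/128 d=-179/256
S(1) = -2795/512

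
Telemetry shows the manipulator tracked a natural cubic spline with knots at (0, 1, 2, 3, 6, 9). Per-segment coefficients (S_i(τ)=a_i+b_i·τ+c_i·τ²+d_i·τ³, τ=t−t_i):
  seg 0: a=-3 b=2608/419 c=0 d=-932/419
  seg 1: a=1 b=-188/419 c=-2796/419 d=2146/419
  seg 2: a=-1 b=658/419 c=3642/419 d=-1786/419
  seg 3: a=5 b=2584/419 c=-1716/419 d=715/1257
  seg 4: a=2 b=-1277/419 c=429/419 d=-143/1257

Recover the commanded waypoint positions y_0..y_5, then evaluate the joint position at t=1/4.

y_0 = S_0(0) = a_0 = -3
y_1 = S_1(0) = a_1 = 1
y_2 = S_2(0) = a_2 = -1
y_3 = S_3(0) = a_3 = 5
y_4 = S_4(0) = a_4 = 2
y_5 = S_4(3) = -1
t_q=1/4 is in segment 0 (τ=1/4); S_0(τ)=-9913/6704

y_0=-3 y_1=1 y_2=-1 y_3=5 y_4=2 y_5=-1
S(1/4) = -9913/6704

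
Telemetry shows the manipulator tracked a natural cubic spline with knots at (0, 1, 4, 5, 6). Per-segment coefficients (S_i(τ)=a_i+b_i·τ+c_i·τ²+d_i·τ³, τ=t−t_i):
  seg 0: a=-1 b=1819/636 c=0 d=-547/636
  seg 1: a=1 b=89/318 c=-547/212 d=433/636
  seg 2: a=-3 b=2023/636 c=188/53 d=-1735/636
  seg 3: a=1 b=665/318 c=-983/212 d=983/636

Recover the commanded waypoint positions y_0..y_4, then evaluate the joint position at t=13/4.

y_0 = S_0(0) = a_0 = -1
y_1 = S_1(0) = a_1 = 1
y_2 = S_2(0) = a_2 = -3
y_3 = S_3(0) = a_3 = 1
y_4 = S_3(1) = 0
t_q=13/4 is in segment 1 (τ=9/4); S_1(τ)=-49897/13568

y_0=-1 y_1=1 y_2=-3 y_3=1 y_4=0
S(13/4) = -49897/13568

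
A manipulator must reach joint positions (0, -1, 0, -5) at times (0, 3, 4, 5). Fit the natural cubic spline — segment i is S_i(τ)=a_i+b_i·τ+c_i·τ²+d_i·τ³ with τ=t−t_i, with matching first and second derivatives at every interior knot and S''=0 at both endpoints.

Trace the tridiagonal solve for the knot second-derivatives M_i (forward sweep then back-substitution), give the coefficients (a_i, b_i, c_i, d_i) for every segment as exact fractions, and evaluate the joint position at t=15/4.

Δ: Δ0=-1/3, Δ1=1, Δ2=-5
row 1: diag=8, rhs=8; c'=1/8, d'=1
row 2: denom=4−1·1/8=31/8; d'=(-36−1·1)/(31/8)=-296/31
back: M2=-296/31
back: M1=1−1/8·-296/31=68/31
M: M0=0, M1=68/31, M2=-296/31, M3=0
seg 0: a=0, c=M0/2=0, d=(M1−M0)/(6·3)=34/279, b=Δ0−h0·(2M0+M1)/6=-133/93
seg 1: a=-1, c=M1/2=34/31, d=(M2−M1)/(6·1)=-182/93, b=Δ1−h1·(2M1+M2)/6=173/93
seg 2: a=0, c=M2/2=-148/31, d=(M3−M2)/(6·1)=148/93, b=Δ2−h2·(2M2+M3)/6=-169/93
t_q=15/4 → seg 1, τ=3/4; S=-1+173/93·τ+34/31·τ²+-182/93·τ³=185/992

  seg 0: a=0 b=-133/93 c=0 d=34/279
  seg 1: a=-1 b=173/93 c=34/31 d=-182/93
  seg 2: a=0 b=-169/93 c=-148/31 d=148/93
S(15/4) = 185/992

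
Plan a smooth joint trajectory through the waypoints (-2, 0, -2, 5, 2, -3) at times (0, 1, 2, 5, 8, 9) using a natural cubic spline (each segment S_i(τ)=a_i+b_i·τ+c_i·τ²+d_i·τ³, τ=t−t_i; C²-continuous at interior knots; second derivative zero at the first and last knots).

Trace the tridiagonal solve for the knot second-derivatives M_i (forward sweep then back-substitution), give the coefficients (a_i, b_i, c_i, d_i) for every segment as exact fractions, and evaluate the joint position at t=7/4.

  seg 0: a=-2 b=7735/2409 c=0 d=-2917/2409
  seg 1: a=0 b=-1016/2409 c=-2917/803 d=4949/2409
  seg 2: a=-2 b=-3671/2409 c=2032/803 d=-8996/21681
  seg 3: a=5 b=5917/2409 c=-2900/2409 d=34/1971
  seg 4: a=2 b=-10361/2409 c=-842/803 d=842/2409
S(7/4) = -76727/51392

Δ: Δ0=2, Δ1=-2, Δ2=7/3, Δ3=-1, Δ4=-5
row 1: diag=4, rhs=-24; c'=1/4, d'=-6
row 2: denom=8−1·1/4=31/4; d'=(26−1·-6)/(31/4)=128/31
row 3: denom=12−3·12/31=336/31; d'=(-20−3·128/31)/(336/31)=-251/84
row 4: denom=8−3·31/112=803/112; d'=(-24−3·-251/84)/(803/112)=-1684/803
back: M4=-1684/803
back: M3=-251/84−31/112·-1684/803=-5800/2409
back: M2=128/31−12/31·-5800/2409=4064/803
back: M1=-6−1/4·4064/803=-5834/803
M: M0=0, M1=-5834/803, M2=4064/803, M3=-5800/2409, M4=-1684/803, M5=0
seg 0: a=-2, c=M0/2=0, d=(M1−M0)/(6·1)=-2917/2409, b=Δ0−h0·(2M0+M1)/6=7735/2409
seg 1: a=0, c=M1/2=-2917/803, d=(M2−M1)/(6·1)=4949/2409, b=Δ1−h1·(2M1+M2)/6=-1016/2409
seg 2: a=-2, c=M2/2=2032/803, d=(M3−M2)/(6·3)=-8996/21681, b=Δ2−h2·(2M2+M3)/6=-3671/2409
seg 3: a=5, c=M3/2=-2900/2409, d=(M4−M3)/(6·3)=34/1971, b=Δ3−h3·(2M3+M4)/6=5917/2409
seg 4: a=2, c=M4/2=-842/803, d=(M5−M4)/(6·1)=842/2409, b=Δ4−h4·(2M4+M5)/6=-10361/2409
t_q=7/4 → seg 1, τ=3/4; S=0+-1016/2409·τ+-2917/803·τ²+4949/2409·τ³=-76727/51392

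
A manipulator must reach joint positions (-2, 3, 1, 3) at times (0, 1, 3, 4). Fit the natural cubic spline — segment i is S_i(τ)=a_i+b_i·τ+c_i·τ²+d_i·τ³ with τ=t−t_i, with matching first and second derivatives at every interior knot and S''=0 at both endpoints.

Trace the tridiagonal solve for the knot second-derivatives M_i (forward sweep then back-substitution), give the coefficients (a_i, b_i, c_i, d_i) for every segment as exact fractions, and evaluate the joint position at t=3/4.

Δ: Δ0=5, Δ1=-1, Δ2=2
row 1: diag=6, rhs=-36; c'=1/3, d'=-6
row 2: denom=6−2·1/3=16/3; d'=(18−2·-6)/(16/3)=45/8
back: M2=45/8
back: M1=-6−1/3·45/8=-63/8
M: M0=0, M1=-63/8, M2=45/8, M3=0
seg 0: a=-2, c=M0/2=0, d=(M1−M0)/(6·1)=-21/16, b=Δ0−h0·(2M0+M1)/6=101/16
seg 1: a=3, c=M1/2=-63/16, d=(M2−M1)/(6·2)=9/8, b=Δ1−h1·(2M1+M2)/6=19/8
seg 2: a=1, c=M2/2=45/16, d=(M3−M2)/(6·1)=-15/16, b=Δ2−h2·(2M2+M3)/6=1/8
t_q=3/4 → seg 0, τ=3/4; S=-2+101/16·τ+0·τ²+-21/16·τ³=2233/1024

  seg 0: a=-2 b=101/16 c=0 d=-21/16
  seg 1: a=3 b=19/8 c=-63/16 d=9/8
  seg 2: a=1 b=1/8 c=45/16 d=-15/16
S(3/4) = 2233/1024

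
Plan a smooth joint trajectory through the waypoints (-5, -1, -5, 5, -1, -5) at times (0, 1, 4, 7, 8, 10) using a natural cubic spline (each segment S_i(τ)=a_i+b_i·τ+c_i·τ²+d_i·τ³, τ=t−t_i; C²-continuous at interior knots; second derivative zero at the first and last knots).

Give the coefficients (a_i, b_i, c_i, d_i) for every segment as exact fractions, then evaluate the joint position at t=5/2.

  seg 0: a=-5 b=6182/1219 c=0 d=-1306/1219
  seg 1: a=-1 b=2264/1219 c=-3918/1219 d=23594/32913
  seg 2: a=-5 b=2350/1219 c=11840/3657 d=-30380/32913
  seg 3: a=5 b=-4350/1219 c=-6180/1219 d=3216/1219
  seg 4: a=-1 b=-7062/1219 c=3468/1219 d=-578/1219
S(5/2) = -14757/4876

Δ: Δ0=4, Δ1=-4/3, Δ2=10/3, Δ3=-6, Δ4=-2
row 1: diag=8, rhs=-32; c'=3/8, d'=-4
row 2: denom=12−3·3/8=87/8; d'=(28−3·-4)/(87/8)=320/87
row 3: denom=8−3·8/29=208/29; d'=(-56−3·320/87)/(208/29)=-243/26
row 4: denom=6−1·29/208=1219/208; d'=(24−1·-243/26)/(1219/208)=6936/1219
back: M4=6936/1219
back: M3=-243/26−29/208·6936/1219=-12360/1219
back: M2=320/87−8/29·-12360/1219=23680/3657
back: M1=-4−3/8·23680/3657=-7836/1219
M: M0=0, M1=-7836/1219, M2=23680/3657, M3=-12360/1219, M4=6936/1219, M5=0
seg 0: a=-5, c=M0/2=0, d=(M1−M0)/(6·1)=-1306/1219, b=Δ0−h0·(2M0+M1)/6=6182/1219
seg 1: a=-1, c=M1/2=-3918/1219, d=(M2−M1)/(6·3)=23594/32913, b=Δ1−h1·(2M1+M2)/6=2264/1219
seg 2: a=-5, c=M2/2=11840/3657, d=(M3−M2)/(6·3)=-30380/32913, b=Δ2−h2·(2M2+M3)/6=2350/1219
seg 3: a=5, c=M3/2=-6180/1219, d=(M4−M3)/(6·1)=3216/1219, b=Δ3−h3·(2M3+M4)/6=-4350/1219
seg 4: a=-1, c=M4/2=3468/1219, d=(M5−M4)/(6·2)=-578/1219, b=Δ4−h4·(2M4+M5)/6=-7062/1219
t_q=5/2 → seg 1, τ=3/2; S=-1+2264/1219·τ+-3918/1219·τ²+23594/32913·τ³=-14757/4876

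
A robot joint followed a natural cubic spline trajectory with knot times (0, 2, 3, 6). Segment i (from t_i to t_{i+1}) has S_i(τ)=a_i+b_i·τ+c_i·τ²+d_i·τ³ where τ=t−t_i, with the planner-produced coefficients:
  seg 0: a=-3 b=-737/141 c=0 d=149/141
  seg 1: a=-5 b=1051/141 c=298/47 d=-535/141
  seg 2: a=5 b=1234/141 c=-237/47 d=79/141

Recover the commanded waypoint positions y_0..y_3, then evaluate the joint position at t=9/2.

y_0 = S_0(0) = a_0 = -3
y_1 = S_1(0) = a_1 = -5
y_2 = S_2(0) = a_2 = 5
y_3 = S_2(3) = 1
t_q=9/2 is in segment 2 (τ=3/2); S_2(τ)=3261/376

y_0=-3 y_1=-5 y_2=5 y_3=1
S(9/2) = 3261/376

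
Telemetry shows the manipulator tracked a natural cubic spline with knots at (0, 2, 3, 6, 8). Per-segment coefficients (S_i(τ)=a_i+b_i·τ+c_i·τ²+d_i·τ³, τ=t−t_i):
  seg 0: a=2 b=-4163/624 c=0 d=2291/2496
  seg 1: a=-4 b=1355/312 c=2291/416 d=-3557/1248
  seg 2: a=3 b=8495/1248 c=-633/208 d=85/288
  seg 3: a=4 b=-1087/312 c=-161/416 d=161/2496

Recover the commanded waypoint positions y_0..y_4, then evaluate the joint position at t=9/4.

y_0 = S_0(0) = a_0 = 2
y_1 = S_1(0) = a_1 = -4
y_2 = S_2(0) = a_2 = 3
y_3 = S_3(0) = a_3 = 4
y_4 = S_3(2) = -4
t_q=9/4 is in segment 1 (τ=1/4); S_1(τ)=-69611/26624

y_0=2 y_1=-4 y_2=3 y_3=4 y_4=-4
S(9/4) = -69611/26624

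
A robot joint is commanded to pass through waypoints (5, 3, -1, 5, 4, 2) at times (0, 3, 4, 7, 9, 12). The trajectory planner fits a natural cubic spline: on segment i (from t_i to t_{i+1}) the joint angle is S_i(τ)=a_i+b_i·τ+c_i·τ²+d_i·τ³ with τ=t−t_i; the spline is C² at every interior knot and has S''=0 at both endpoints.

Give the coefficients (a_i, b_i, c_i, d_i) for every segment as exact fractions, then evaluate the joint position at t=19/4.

Δ: Δ0=-2/3, Δ1=-4, Δ2=2, Δ3=-1/2, Δ4=-2/3
row 1: diag=8, rhs=-20; c'=1/8, d'=-5/2
row 2: denom=8−1·1/8=63/8; d'=(36−1·-5/2)/(63/8)=44/9
row 3: denom=10−3·8/21=62/7; d'=(-15−3·44/9)/(62/7)=-623/186
row 4: denom=10−2·7/31=296/31; d'=(-1−2·-623/186)/(296/31)=265/444
back: M4=265/444
back: M3=-623/186−7/31·265/444=-1547/444
back: M2=44/9−8/21·-1547/444=230/37
back: M1=-5/2−1/8·230/37=-485/148
M: M0=0, M1=-485/148, M2=230/37, M3=-1547/444, M4=265/444, M5=0
seg 0: a=5, c=M0/2=0, d=(M1−M0)/(6·3)=-485/2664, b=Δ0−h0·(2M0+M1)/6=863/888
seg 1: a=3, c=M1/2=-485/296, d=(M2−M1)/(6·1)=1405/888, b=Δ1−h1·(2M1+M2)/6=-1751/444
seg 2: a=-1, c=M2/2=115/37, d=(M3−M2)/(6·3)=-4307/7992, b=Δ2−h2·(2M2+M3)/6=-2197/888
seg 3: a=5, c=M3/2=-1547/888, d=(M4−M3)/(6·2)=151/444, b=Δ3−h3·(2M3+M4)/6=721/444
seg 4: a=4, c=M4/2=265/888, d=(M5−M4)/(6·3)=-265/7992, b=Δ4−h4·(2M4+M5)/6=-187/148
t_q=19/4 → seg 2, τ=3/4; S=-1+-2197/888·τ+115/37·τ²+-4307/7992·τ³=-25283/18944

  seg 0: a=5 b=863/888 c=0 d=-485/2664
  seg 1: a=3 b=-1751/444 c=-485/296 d=1405/888
  seg 2: a=-1 b=-2197/888 c=115/37 d=-4307/7992
  seg 3: a=5 b=721/444 c=-1547/888 d=151/444
  seg 4: a=4 b=-187/148 c=265/888 d=-265/7992
S(19/4) = -25283/18944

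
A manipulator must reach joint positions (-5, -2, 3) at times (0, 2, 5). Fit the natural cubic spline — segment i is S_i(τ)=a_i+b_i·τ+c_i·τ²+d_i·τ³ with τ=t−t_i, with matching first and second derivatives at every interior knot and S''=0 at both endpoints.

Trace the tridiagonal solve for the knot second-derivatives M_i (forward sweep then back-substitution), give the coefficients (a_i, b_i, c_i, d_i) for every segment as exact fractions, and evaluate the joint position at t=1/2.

  seg 0: a=-5 b=22/15 c=0 d=1/120
  seg 1: a=-2 b=47/30 c=1/20 d=-1/180
S(1/2) = -273/64

Δ: Δ0=3/2, Δ1=5/3
row 1: diag=10, rhs=1; c'=3/10, d'=1/10
back: M1=1/10
M: M0=0, M1=1/10, M2=0
seg 0: a=-5, c=M0/2=0, d=(M1−M0)/(6·2)=1/120, b=Δ0−h0·(2M0+M1)/6=22/15
seg 1: a=-2, c=M1/2=1/20, d=(M2−M1)/(6·3)=-1/180, b=Δ1−h1·(2M1+M2)/6=47/30
t_q=1/2 → seg 0, τ=1/2; S=-5+22/15·τ+0·τ²+1/120·τ³=-273/64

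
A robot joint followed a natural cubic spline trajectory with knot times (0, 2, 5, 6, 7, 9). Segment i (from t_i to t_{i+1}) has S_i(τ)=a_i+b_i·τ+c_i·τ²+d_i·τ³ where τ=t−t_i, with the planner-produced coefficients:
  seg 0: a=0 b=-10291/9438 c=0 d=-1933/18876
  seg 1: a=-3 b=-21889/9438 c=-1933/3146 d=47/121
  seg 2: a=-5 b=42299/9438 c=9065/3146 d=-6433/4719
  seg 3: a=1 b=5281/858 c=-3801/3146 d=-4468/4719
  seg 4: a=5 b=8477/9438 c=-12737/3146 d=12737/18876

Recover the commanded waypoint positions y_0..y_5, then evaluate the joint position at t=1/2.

y_0 = S_0(0) = a_0 = 0
y_1 = S_1(0) = a_1 = -3
y_2 = S_2(0) = a_2 = -5
y_3 = S_3(0) = a_3 = 1
y_4 = S_4(0) = a_4 = 5
y_5 = S_4(2) = -4
t_q=1/2 is in segment 0 (τ=1/2); S_0(τ)=-28087/50336

y_0=0 y_1=-3 y_2=-5 y_3=1 y_4=5 y_5=-4
S(1/2) = -28087/50336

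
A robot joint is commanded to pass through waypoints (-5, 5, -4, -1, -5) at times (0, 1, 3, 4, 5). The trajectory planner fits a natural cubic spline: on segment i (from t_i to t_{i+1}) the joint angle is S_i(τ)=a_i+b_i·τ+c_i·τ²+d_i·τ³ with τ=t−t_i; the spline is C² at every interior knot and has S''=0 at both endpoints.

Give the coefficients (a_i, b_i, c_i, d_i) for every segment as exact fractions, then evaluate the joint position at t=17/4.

  seg 0: a=-5 b=3255/244 c=0 d=-815/244
  seg 1: a=5 b=405/122 c=-2445/244 d=1491/488
  seg 2: a=-4 b=-6/61 c=507/61 d=-318/61
  seg 3: a=-1 b=54/61 c=-447/61 d=149/61
S(17/4) = -4679/3904

Δ: Δ0=10, Δ1=-9/2, Δ2=3, Δ3=-4
row 1: diag=6, rhs=-87; c'=1/3, d'=-29/2
row 2: denom=6−2·1/3=16/3; d'=(45−2·-29/2)/(16/3)=111/8
row 3: denom=4−1·3/16=61/16; d'=(-42−1·111/8)/(61/16)=-894/61
back: M3=-894/61
back: M2=111/8−3/16·-894/61=1014/61
back: M1=-29/2−1/3·1014/61=-2445/122
M: M0=0, M1=-2445/122, M2=1014/61, M3=-894/61, M4=0
seg 0: a=-5, c=M0/2=0, d=(M1−M0)/(6·1)=-815/244, b=Δ0−h0·(2M0+M1)/6=3255/244
seg 1: a=5, c=M1/2=-2445/244, d=(M2−M1)/(6·2)=1491/488, b=Δ1−h1·(2M1+M2)/6=405/122
seg 2: a=-4, c=M2/2=507/61, d=(M3−M2)/(6·1)=-318/61, b=Δ2−h2·(2M2+M3)/6=-6/61
seg 3: a=-1, c=M3/2=-447/61, d=(M4−M3)/(6·1)=149/61, b=Δ3−h3·(2M3+M4)/6=54/61
t_q=17/4 → seg 3, τ=1/4; S=-1+54/61·τ+-447/61·τ²+149/61·τ³=-4679/3904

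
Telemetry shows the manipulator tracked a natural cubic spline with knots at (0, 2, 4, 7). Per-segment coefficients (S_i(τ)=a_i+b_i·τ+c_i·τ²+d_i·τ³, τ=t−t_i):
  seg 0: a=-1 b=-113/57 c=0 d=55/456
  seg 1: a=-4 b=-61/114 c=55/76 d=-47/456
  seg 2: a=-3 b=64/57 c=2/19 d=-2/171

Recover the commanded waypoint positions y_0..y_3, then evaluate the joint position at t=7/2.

y_0=-1 y_1=-4 y_2=-3 y_3=1
S(7/2) = -4283/1216

y_0 = S_0(0) = a_0 = -1
y_1 = S_1(0) = a_1 = -4
y_2 = S_2(0) = a_2 = -3
y_3 = S_2(3) = 1
t_q=7/2 is in segment 1 (τ=3/2); S_1(τ)=-4283/1216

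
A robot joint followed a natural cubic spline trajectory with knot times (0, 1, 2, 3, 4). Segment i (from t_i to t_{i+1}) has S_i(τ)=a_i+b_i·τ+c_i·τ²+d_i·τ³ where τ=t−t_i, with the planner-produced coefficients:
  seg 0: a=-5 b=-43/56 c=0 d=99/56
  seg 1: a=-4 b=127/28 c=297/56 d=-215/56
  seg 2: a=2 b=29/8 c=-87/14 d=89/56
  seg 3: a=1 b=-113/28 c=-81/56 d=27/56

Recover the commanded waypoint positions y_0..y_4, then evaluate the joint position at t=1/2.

y_0=-5 y_1=-4 y_2=2 y_3=1 y_4=-4
S(1/2) = -2313/448

y_0 = S_0(0) = a_0 = -5
y_1 = S_1(0) = a_1 = -4
y_2 = S_2(0) = a_2 = 2
y_3 = S_3(0) = a_3 = 1
y_4 = S_3(1) = -4
t_q=1/2 is in segment 0 (τ=1/2); S_0(τ)=-2313/448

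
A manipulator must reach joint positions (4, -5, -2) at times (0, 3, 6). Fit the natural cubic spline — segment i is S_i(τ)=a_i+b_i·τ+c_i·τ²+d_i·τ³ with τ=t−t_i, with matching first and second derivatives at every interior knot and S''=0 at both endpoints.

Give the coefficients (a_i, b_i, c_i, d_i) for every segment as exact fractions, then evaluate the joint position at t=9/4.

Δ: Δ0=-3, Δ1=1
row 1: diag=12, rhs=24; c'=1/4, d'=2
back: M1=2
M: M0=0, M1=2, M2=0
seg 0: a=4, c=M0/2=0, d=(M1−M0)/(6·3)=1/9, b=Δ0−h0·(2M0+M1)/6=-4
seg 1: a=-5, c=M1/2=1, d=(M2−M1)/(6·3)=-1/9, b=Δ1−h1·(2M1+M2)/6=-1
t_q=9/4 → seg 0, τ=9/4; S=4+-4·τ+0·τ²+1/9·τ³=-239/64

  seg 0: a=4 b=-4 c=0 d=1/9
  seg 1: a=-5 b=-1 c=1 d=-1/9
S(9/4) = -239/64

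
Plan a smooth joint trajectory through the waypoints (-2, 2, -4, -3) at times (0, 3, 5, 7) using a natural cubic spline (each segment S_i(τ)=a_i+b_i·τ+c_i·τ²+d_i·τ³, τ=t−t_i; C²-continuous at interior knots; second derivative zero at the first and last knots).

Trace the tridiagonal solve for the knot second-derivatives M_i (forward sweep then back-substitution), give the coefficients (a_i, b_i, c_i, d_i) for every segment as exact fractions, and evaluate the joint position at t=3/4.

Δ: Δ0=4/3, Δ1=-3, Δ2=1/2
row 1: diag=10, rhs=-26; c'=1/5, d'=-13/5
row 2: denom=8−2·1/5=38/5; d'=(21−2·-13/5)/(38/5)=131/38
back: M2=131/38
back: M1=-13/5−1/5·131/38=-125/38
M: M0=0, M1=-125/38, M2=131/38, M3=0
seg 0: a=-2, c=M0/2=0, d=(M1−M0)/(6·3)=-125/684, b=Δ0−h0·(2M0+M1)/6=679/228
seg 1: a=2, c=M1/2=-125/76, d=(M2−M1)/(6·2)=32/57, b=Δ1−h1·(2M1+M2)/6=-223/114
seg 2: a=-4, c=M2/2=131/76, d=(M3−M2)/(6·2)=-131/456, b=Δ2−h2·(2M2+M3)/6=-205/114
t_q=3/4 → seg 0, τ=3/4; S=-2+679/228·τ+0·τ²+-125/684·τ³=761/4864

  seg 0: a=-2 b=679/228 c=0 d=-125/684
  seg 1: a=2 b=-223/114 c=-125/76 d=32/57
  seg 2: a=-4 b=-205/114 c=131/76 d=-131/456
S(3/4) = 761/4864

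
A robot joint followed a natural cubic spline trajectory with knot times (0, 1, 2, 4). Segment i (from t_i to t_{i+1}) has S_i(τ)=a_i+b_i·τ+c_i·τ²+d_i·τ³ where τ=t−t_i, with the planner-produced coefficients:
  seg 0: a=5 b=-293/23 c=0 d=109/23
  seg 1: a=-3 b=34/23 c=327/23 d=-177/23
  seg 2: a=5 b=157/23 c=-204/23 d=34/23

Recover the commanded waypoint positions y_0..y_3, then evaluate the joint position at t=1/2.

y_0 = S_0(0) = a_0 = 5
y_1 = S_1(0) = a_1 = -3
y_2 = S_2(0) = a_2 = 5
y_3 = S_2(2) = -5
t_q=1/2 is in segment 0 (τ=1/2); S_0(τ)=-143/184

y_0=5 y_1=-3 y_2=5 y_3=-5
S(1/2) = -143/184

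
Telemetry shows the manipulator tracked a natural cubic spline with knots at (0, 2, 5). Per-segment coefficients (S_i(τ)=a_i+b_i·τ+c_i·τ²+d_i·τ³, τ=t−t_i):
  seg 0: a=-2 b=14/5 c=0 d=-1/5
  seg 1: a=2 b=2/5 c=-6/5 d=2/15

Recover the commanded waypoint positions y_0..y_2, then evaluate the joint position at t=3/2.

y_0=-2 y_1=2 y_2=-4
S(3/2) = 61/40

y_0 = S_0(0) = a_0 = -2
y_1 = S_1(0) = a_1 = 2
y_2 = S_1(3) = -4
t_q=3/2 is in segment 0 (τ=3/2); S_0(τ)=61/40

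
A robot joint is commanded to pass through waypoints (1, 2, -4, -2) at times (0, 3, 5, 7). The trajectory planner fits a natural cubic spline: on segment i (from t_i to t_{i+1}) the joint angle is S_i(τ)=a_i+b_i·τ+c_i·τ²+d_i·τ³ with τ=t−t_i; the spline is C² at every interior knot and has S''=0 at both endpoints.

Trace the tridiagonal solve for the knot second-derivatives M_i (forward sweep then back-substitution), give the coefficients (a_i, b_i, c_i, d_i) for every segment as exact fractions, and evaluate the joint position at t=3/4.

  seg 0: a=1 b=97/57 c=0 d=-26/171
  seg 1: a=2 b=-137/57 c=-26/19 d=61/114
  seg 2: a=-4 b=-83/57 c=35/19 d=-35/114
S(3/4) = 1345/608

Δ: Δ0=1/3, Δ1=-3, Δ2=1
row 1: diag=10, rhs=-20; c'=1/5, d'=-2
row 2: denom=8−2·1/5=38/5; d'=(24−2·-2)/(38/5)=70/19
back: M2=70/19
back: M1=-2−1/5·70/19=-52/19
M: M0=0, M1=-52/19, M2=70/19, M3=0
seg 0: a=1, c=M0/2=0, d=(M1−M0)/(6·3)=-26/171, b=Δ0−h0·(2M0+M1)/6=97/57
seg 1: a=2, c=M1/2=-26/19, d=(M2−M1)/(6·2)=61/114, b=Δ1−h1·(2M1+M2)/6=-137/57
seg 2: a=-4, c=M2/2=35/19, d=(M3−M2)/(6·2)=-35/114, b=Δ2−h2·(2M2+M3)/6=-83/57
t_q=3/4 → seg 0, τ=3/4; S=1+97/57·τ+0·τ²+-26/171·τ³=1345/608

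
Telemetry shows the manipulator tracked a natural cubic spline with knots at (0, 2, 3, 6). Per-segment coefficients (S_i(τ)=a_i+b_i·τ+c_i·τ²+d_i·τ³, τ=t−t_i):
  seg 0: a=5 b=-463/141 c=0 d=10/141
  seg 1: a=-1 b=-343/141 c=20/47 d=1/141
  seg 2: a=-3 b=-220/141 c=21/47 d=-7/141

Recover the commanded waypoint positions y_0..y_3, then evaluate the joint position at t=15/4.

y_0=5 y_1=-1 y_2=-3 y_3=-5
S(15/4) = -11851/3008

y_0 = S_0(0) = a_0 = 5
y_1 = S_1(0) = a_1 = -1
y_2 = S_2(0) = a_2 = -3
y_3 = S_2(3) = -5
t_q=15/4 is in segment 2 (τ=3/4); S_2(τ)=-11851/3008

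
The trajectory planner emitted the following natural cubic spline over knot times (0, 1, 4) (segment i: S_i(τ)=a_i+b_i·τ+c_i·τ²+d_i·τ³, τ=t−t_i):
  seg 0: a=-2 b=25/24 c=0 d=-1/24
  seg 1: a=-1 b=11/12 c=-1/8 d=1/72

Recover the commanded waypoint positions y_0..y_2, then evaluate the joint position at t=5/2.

y_0=-2 y_1=-1 y_2=1
S(5/2) = 9/64

y_0 = S_0(0) = a_0 = -2
y_1 = S_1(0) = a_1 = -1
y_2 = S_1(3) = 1
t_q=5/2 is in segment 1 (τ=3/2); S_1(τ)=9/64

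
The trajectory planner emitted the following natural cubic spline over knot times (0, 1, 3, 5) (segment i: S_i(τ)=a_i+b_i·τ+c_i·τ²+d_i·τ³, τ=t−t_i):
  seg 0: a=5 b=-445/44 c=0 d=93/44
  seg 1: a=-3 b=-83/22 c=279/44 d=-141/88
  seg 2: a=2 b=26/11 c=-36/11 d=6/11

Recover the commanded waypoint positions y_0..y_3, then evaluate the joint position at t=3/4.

y_0=5 y_1=-3 y_2=2 y_3=-2
S(3/4) = -4769/2816

y_0 = S_0(0) = a_0 = 5
y_1 = S_1(0) = a_1 = -3
y_2 = S_2(0) = a_2 = 2
y_3 = S_2(2) = -2
t_q=3/4 is in segment 0 (τ=3/4); S_0(τ)=-4769/2816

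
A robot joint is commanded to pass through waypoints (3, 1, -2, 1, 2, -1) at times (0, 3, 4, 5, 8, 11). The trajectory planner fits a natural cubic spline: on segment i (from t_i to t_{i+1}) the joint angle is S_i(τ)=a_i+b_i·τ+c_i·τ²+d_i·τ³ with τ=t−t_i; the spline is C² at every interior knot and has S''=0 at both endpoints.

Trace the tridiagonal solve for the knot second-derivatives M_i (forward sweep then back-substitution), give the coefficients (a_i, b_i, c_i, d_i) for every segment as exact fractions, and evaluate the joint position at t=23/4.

  seg 0: a=3 b=252/289 c=0 d=-1334/7803
  seg 1: a=1 b=-1082/289 c=-1334/867 d=1979/867
  seg 2: a=-2 b=23/867 c=4603/867 d=-675/289
  seg 3: a=1 b=3154/867 c=-1472/867 d=517/2601
  seg 4: a=2 b=-1025/867 c=79/867 d=-79/7803
S(23/4) = 52847/18496

Δ: Δ0=-2/3, Δ1=-3, Δ2=3, Δ3=1/3, Δ4=-1
row 1: diag=8, rhs=-14; c'=1/8, d'=-7/4
row 2: denom=4−1·1/8=31/8; d'=(36−1·-7/4)/(31/8)=302/31
row 3: denom=8−1·8/31=240/31; d'=(-16−1·302/31)/(240/31)=-133/40
row 4: denom=12−3·31/80=867/80; d'=(-8−3·-133/40)/(867/80)=158/867
back: M4=158/867
back: M3=-133/40−31/80·158/867=-2944/867
back: M2=302/31−8/31·-2944/867=9206/867
back: M1=-7/4−1/8·9206/867=-2668/867
M: M0=0, M1=-2668/867, M2=9206/867, M3=-2944/867, M4=158/867, M5=0
seg 0: a=3, c=M0/2=0, d=(M1−M0)/(6·3)=-1334/7803, b=Δ0−h0·(2M0+M1)/6=252/289
seg 1: a=1, c=M1/2=-1334/867, d=(M2−M1)/(6·1)=1979/867, b=Δ1−h1·(2M1+M2)/6=-1082/289
seg 2: a=-2, c=M2/2=4603/867, d=(M3−M2)/(6·1)=-675/289, b=Δ2−h2·(2M2+M3)/6=23/867
seg 3: a=1, c=M3/2=-1472/867, d=(M4−M3)/(6·3)=517/2601, b=Δ3−h3·(2M3+M4)/6=3154/867
seg 4: a=2, c=M4/2=79/867, d=(M5−M4)/(6·3)=-79/7803, b=Δ4−h4·(2M4+M5)/6=-1025/867
t_q=23/4 → seg 3, τ=3/4; S=1+3154/867·τ+-1472/867·τ²+517/2601·τ³=52847/18496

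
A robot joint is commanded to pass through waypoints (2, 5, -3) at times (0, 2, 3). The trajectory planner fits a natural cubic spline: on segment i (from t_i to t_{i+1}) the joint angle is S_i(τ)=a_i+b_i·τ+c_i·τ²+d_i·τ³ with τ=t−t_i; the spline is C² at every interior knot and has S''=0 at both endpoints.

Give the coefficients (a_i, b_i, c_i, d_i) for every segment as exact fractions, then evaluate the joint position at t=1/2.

  seg 0: a=2 b=14/3 c=0 d=-19/24
  seg 1: a=5 b=-29/6 c=-19/4 d=19/12
S(1/2) = 271/64

Δ: Δ0=3/2, Δ1=-8
row 1: diag=6, rhs=-57; c'=1/6, d'=-19/2
back: M1=-19/2
M: M0=0, M1=-19/2, M2=0
seg 0: a=2, c=M0/2=0, d=(M1−M0)/(6·2)=-19/24, b=Δ0−h0·(2M0+M1)/6=14/3
seg 1: a=5, c=M1/2=-19/4, d=(M2−M1)/(6·1)=19/12, b=Δ1−h1·(2M1+M2)/6=-29/6
t_q=1/2 → seg 0, τ=1/2; S=2+14/3·τ+0·τ²+-19/24·τ³=271/64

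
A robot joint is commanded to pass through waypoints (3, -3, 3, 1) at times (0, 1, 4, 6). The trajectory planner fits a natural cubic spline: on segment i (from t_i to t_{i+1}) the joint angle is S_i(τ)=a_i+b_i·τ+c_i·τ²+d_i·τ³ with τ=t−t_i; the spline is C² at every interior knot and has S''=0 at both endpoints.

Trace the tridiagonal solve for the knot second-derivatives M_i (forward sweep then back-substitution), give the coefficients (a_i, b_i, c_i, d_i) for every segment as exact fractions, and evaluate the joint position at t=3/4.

Δ: Δ0=-6, Δ1=2, Δ2=-1
row 1: diag=8, rhs=48; c'=3/8, d'=6
row 2: denom=10−3·3/8=71/8; d'=(-18−3·6)/(71/8)=-288/71
back: M2=-288/71
back: M1=6−3/8·-288/71=534/71
M: M0=0, M1=534/71, M2=-288/71, M3=0
seg 0: a=3, c=M0/2=0, d=(M1−M0)/(6·1)=89/71, b=Δ0−h0·(2M0+M1)/6=-515/71
seg 1: a=-3, c=M1/2=267/71, d=(M2−M1)/(6·3)=-137/213, b=Δ1−h1·(2M1+M2)/6=-248/71
seg 2: a=3, c=M2/2=-144/71, d=(M3−M2)/(6·2)=24/71, b=Δ2−h2·(2M2+M3)/6=121/71
t_q=3/4 → seg 0, τ=3/4; S=3+-515/71·τ+0·τ²+89/71·τ³=-8685/4544

  seg 0: a=3 b=-515/71 c=0 d=89/71
  seg 1: a=-3 b=-248/71 c=267/71 d=-137/213
  seg 2: a=3 b=121/71 c=-144/71 d=24/71
S(3/4) = -8685/4544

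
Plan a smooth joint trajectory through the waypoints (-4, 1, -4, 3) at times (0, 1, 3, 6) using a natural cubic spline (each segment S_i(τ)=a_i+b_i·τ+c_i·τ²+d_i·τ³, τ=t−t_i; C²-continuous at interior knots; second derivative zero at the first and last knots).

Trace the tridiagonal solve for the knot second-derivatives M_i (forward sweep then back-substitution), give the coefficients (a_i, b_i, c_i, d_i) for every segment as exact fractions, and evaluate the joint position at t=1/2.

Δ: Δ0=5, Δ1=-5/2, Δ2=7/3
row 1: diag=6, rhs=-45; c'=1/3, d'=-15/2
row 2: denom=10−2·1/3=28/3; d'=(29−2·-15/2)/(28/3)=33/7
back: M2=33/7
back: M1=-15/2−1/3·33/7=-127/14
M: M0=0, M1=-127/14, M2=33/7, M3=0
seg 0: a=-4, c=M0/2=0, d=(M1−M0)/(6·1)=-127/84, b=Δ0−h0·(2M0+M1)/6=547/84
seg 1: a=1, c=M1/2=-127/28, d=(M2−M1)/(6·2)=193/168, b=Δ1−h1·(2M1+M2)/6=83/42
seg 2: a=-4, c=M2/2=33/14, d=(M3−M2)/(6·3)=-11/42, b=Δ2−h2·(2M2+M3)/6=-50/21
t_q=1/2 → seg 0, τ=1/2; S=-4+547/84·τ+0·τ²+-127/84·τ³=-209/224

  seg 0: a=-4 b=547/84 c=0 d=-127/84
  seg 1: a=1 b=83/42 c=-127/28 d=193/168
  seg 2: a=-4 b=-50/21 c=33/14 d=-11/42
S(1/2) = -209/224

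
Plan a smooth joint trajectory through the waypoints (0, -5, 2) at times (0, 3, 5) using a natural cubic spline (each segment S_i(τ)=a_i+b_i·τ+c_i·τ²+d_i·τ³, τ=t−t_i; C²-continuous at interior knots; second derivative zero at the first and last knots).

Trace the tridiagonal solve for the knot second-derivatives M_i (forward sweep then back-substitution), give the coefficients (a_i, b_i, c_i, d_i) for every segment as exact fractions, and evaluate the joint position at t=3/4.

  seg 0: a=0 b=-193/60 c=0 d=31/180
  seg 1: a=-5 b=43/30 c=31/20 d=-31/120
S(3/4) = -599/256

Δ: Δ0=-5/3, Δ1=7/2
row 1: diag=10, rhs=31; c'=1/5, d'=31/10
back: M1=31/10
M: M0=0, M1=31/10, M2=0
seg 0: a=0, c=M0/2=0, d=(M1−M0)/(6·3)=31/180, b=Δ0−h0·(2M0+M1)/6=-193/60
seg 1: a=-5, c=M1/2=31/20, d=(M2−M1)/(6·2)=-31/120, b=Δ1−h1·(2M1+M2)/6=43/30
t_q=3/4 → seg 0, τ=3/4; S=0+-193/60·τ+0·τ²+31/180·τ³=-599/256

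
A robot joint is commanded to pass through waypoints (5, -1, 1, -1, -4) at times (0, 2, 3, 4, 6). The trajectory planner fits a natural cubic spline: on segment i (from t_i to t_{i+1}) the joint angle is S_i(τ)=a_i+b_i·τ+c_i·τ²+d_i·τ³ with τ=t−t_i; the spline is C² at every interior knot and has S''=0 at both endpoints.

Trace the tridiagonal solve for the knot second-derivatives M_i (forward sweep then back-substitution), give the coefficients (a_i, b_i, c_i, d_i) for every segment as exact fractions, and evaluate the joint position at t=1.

  seg 0: a=5 b=-225/44 c=0 d=93/176
  seg 1: a=-1 b=27/22 c=279/88 d=-211/88
  seg 2: a=1 b=3/8 c=-177/44 d=145/88
  seg 3: a=-1 b=-30/11 c=81/88 d=-27/176
S(1) = 73/176

Δ: Δ0=-3, Δ1=2, Δ2=-2, Δ3=-3/2
row 1: diag=6, rhs=30; c'=1/6, d'=5
row 2: denom=4−1·1/6=23/6; d'=(-24−1·5)/(23/6)=-174/23
row 3: denom=6−1·6/23=132/23; d'=(3−1·-174/23)/(132/23)=81/44
back: M3=81/44
back: M2=-174/23−6/23·81/44=-177/22
back: M1=5−1/6·-177/22=279/44
M: M0=0, M1=279/44, M2=-177/22, M3=81/44, M4=0
seg 0: a=5, c=M0/2=0, d=(M1−M0)/(6·2)=93/176, b=Δ0−h0·(2M0+M1)/6=-225/44
seg 1: a=-1, c=M1/2=279/88, d=(M2−M1)/(6·1)=-211/88, b=Δ1−h1·(2M1+M2)/6=27/22
seg 2: a=1, c=M2/2=-177/44, d=(M3−M2)/(6·1)=145/88, b=Δ2−h2·(2M2+M3)/6=3/8
seg 3: a=-1, c=M3/2=81/88, d=(M4−M3)/(6·2)=-27/176, b=Δ3−h3·(2M3+M4)/6=-30/11
t_q=1 → seg 0, τ=1; S=5+-225/44·τ+0·τ²+93/176·τ³=73/176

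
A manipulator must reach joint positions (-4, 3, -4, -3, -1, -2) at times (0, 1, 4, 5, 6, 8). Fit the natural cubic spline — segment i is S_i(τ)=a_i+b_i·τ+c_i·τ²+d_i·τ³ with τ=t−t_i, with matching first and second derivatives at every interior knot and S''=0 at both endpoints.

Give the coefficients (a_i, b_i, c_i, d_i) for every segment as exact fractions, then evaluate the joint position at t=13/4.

  seg 0: a=-4 b=62309/7302 c=0 d=-11195/7302
  seg 1: a=3 b=14362/3651 c=-11195/2434 d=18331/21906
  seg 2: a=-4 b=-7807/7302 c=3568/1217 d=-6299/7302
  seg 3: a=-3 b=8056/3651 c=837/2434 d=-4019/7302
  seg 4: a=-1 b=9077/7302 c=-1591/1217 d=1591/7302
S(13/4) = -296289/155776

Δ: Δ0=7, Δ1=-7/3, Δ2=1, Δ3=2, Δ4=-1/2
row 1: diag=8, rhs=-56; c'=3/8, d'=-7
row 2: denom=8−3·3/8=55/8; d'=(20−3·-7)/(55/8)=328/55
row 3: denom=4−1·8/55=212/55; d'=(6−1·328/55)/(212/55)=1/106
row 4: denom=6−1·55/212=1217/212; d'=(-15−1·1/106)/(1217/212)=-3182/1217
back: M4=-3182/1217
back: M3=1/106−55/212·-3182/1217=837/1217
back: M2=328/55−8/55·837/1217=7136/1217
back: M1=-7−3/8·7136/1217=-11195/1217
M: M0=0, M1=-11195/1217, M2=7136/1217, M3=837/1217, M4=-3182/1217, M5=0
seg 0: a=-4, c=M0/2=0, d=(M1−M0)/(6·1)=-11195/7302, b=Δ0−h0·(2M0+M1)/6=62309/7302
seg 1: a=3, c=M1/2=-11195/2434, d=(M2−M1)/(6·3)=18331/21906, b=Δ1−h1·(2M1+M2)/6=14362/3651
seg 2: a=-4, c=M2/2=3568/1217, d=(M3−M2)/(6·1)=-6299/7302, b=Δ2−h2·(2M2+M3)/6=-7807/7302
seg 3: a=-3, c=M3/2=837/2434, d=(M4−M3)/(6·1)=-4019/7302, b=Δ3−h3·(2M3+M4)/6=8056/3651
seg 4: a=-1, c=M4/2=-1591/1217, d=(M5−M4)/(6·2)=1591/7302, b=Δ4−h4·(2M4+M5)/6=9077/7302
t_q=13/4 → seg 1, τ=9/4; S=3+14362/3651·τ+-11195/2434·τ²+18331/21906·τ³=-296289/155776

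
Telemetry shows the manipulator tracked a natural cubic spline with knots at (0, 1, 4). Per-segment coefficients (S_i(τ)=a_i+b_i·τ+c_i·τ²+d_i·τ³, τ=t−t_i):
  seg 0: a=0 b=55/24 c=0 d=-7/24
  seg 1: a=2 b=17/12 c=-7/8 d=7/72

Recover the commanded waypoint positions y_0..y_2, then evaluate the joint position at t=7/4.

y_0=0 y_1=2 y_2=1
S(7/4) = 1337/512

y_0 = S_0(0) = a_0 = 0
y_1 = S_1(0) = a_1 = 2
y_2 = S_1(3) = 1
t_q=7/4 is in segment 1 (τ=3/4); S_1(τ)=1337/512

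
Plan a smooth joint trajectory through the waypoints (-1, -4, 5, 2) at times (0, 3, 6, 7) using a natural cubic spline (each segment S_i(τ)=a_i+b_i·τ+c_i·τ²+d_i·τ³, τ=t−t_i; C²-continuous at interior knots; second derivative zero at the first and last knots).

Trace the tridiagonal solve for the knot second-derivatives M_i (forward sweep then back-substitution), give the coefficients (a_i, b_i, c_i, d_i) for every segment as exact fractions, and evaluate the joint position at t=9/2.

  seg 0: a=-1 b=-79/29 c=0 d=50/261
  seg 1: a=-4 b=71/29 c=50/29 d=-134/261
  seg 2: a=5 b=-31/29 c=-84/29 d=28/29
S(9/2) = 211/116

Δ: Δ0=-1, Δ1=3, Δ2=-3
row 1: diag=12, rhs=24; c'=1/4, d'=2
row 2: denom=8−3·1/4=29/4; d'=(-36−3·2)/(29/4)=-168/29
back: M2=-168/29
back: M1=2−1/4·-168/29=100/29
M: M0=0, M1=100/29, M2=-168/29, M3=0
seg 0: a=-1, c=M0/2=0, d=(M1−M0)/(6·3)=50/261, b=Δ0−h0·(2M0+M1)/6=-79/29
seg 1: a=-4, c=M1/2=50/29, d=(M2−M1)/(6·3)=-134/261, b=Δ1−h1·(2M1+M2)/6=71/29
seg 2: a=5, c=M2/2=-84/29, d=(M3−M2)/(6·1)=28/29, b=Δ2−h2·(2M2+M3)/6=-31/29
t_q=9/2 → seg 1, τ=3/2; S=-4+71/29·τ+50/29·τ²+-134/261·τ³=211/116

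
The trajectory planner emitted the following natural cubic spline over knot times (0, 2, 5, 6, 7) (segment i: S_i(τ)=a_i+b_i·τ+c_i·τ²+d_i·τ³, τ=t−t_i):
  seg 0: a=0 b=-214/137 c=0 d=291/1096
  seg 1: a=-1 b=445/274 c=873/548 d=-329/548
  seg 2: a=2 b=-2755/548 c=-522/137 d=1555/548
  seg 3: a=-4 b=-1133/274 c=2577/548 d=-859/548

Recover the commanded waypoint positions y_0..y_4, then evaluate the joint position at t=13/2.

y_0=0 y_1=-1 y_2=2 y_3=-4 y_4=-5
S(13/2) = -22305/4384

y_0 = S_0(0) = a_0 = 0
y_1 = S_1(0) = a_1 = -1
y_2 = S_2(0) = a_2 = 2
y_3 = S_3(0) = a_3 = -4
y_4 = S_3(1) = -5
t_q=13/2 is in segment 3 (τ=1/2); S_3(τ)=-22305/4384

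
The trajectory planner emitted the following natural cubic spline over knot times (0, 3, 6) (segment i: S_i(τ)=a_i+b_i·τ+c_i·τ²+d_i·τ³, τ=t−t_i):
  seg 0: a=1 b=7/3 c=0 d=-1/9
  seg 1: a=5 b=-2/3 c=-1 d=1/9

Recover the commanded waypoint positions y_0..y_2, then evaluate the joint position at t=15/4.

y_0 = S_0(0) = a_0 = 1
y_1 = S_1(0) = a_1 = 5
y_2 = S_1(3) = -3
t_q=15/4 is in segment 1 (τ=3/4); S_1(τ)=255/64

y_0=1 y_1=5 y_2=-3
S(15/4) = 255/64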